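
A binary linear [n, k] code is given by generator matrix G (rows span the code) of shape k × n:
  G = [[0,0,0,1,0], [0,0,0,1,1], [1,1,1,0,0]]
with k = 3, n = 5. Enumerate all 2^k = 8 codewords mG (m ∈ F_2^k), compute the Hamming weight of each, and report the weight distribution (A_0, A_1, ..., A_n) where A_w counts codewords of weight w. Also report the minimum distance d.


Weight distribution: A_0 = 1, A_1 = 2, A_2 = 1, A_3 = 1, A_4 = 2, A_5 = 1. Minimum distance d = 1.

Enumerate all 2^3 = 8 messages m ∈ F_2^3.
For each, compute codeword c = mG in F_2^5, then tally its weight.
  m = 000 → c = 00000, weight = 0.
  m = 100 → c = 00010, weight = 1.
  m = 010 → c = 00011, weight = 2.
  m = 110 → c = 00001, weight = 1.
  m = 001 → c = 11100, weight = 3.
  m = 101 → c = 11110, weight = 4.
  m = 011 → c = 11111, weight = 5.
  m = 111 → c = 11101, weight = 4.
Tally weights:
  weight 0: 1 codewords.
  weight 1: 2 codewords.
  weight 2: 1 codewords.
  weight 3: 1 codewords.
  weight 4: 2 codewords.
  weight 5: 1 codewords.
Minimum distance d = smallest w > 0 with A_w > 0 = 1.
Sanity: Σ A_w = 8 = 2^3 = 8 ✓.


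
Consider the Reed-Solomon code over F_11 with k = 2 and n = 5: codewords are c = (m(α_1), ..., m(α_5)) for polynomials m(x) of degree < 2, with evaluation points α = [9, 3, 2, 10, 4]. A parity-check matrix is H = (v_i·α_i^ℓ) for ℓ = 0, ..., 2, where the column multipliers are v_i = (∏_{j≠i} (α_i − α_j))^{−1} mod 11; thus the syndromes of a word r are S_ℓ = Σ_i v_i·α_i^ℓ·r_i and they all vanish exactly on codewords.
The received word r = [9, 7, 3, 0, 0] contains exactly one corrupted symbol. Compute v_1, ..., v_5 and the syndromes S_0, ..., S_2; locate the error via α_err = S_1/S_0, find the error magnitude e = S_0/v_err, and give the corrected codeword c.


S = (7, 4, 7), error at position 4, error magnitude e = 9, c = [9, 7, 3, 2, 0].

Step 1: column multipliers v_i = (∏_{j≠i}(α_i − α_j))^{−1} mod 11.
  i = 1 (α = 9): (9−3)(9−2)(9−10)(9−4) = 6·7·(−1)·5 = −210 ≡ 10, so v_1 = 10^{−1} = 10 (mod 11).
  i = 2 (α = 3): (3−9)(3−2)(3−10)(3−4) = (−6)·1·(−7)·(−1) = −42 ≡ 2, so v_2 = 2^{−1} = 6 (mod 11).
  i = 3 (α = 2): (2−9)(2−3)(2−10)(2−4) = (−7)·(−1)·(−8)·(−2) = 112 ≡ 2, so v_3 = 2^{−1} = 6 (mod 11).
  i = 4 (α = 10): (10−9)(10−3)(10−2)(10−4) = 1·7·8·6 = 336 ≡ 6, so v_4 = 6^{−1} = 2 (mod 11).
  i = 5 (α = 4): (4−9)(4−3)(4−2)(4−10) = (−5)·1·2·(−6) = 60 ≡ 5, so v_5 = 5^{−1} = 9 (mod 11).
  v = [10, 6, 6, 2, 9].
Step 2: syndromes of r = [9, 7, 3, 0, 0] (all sums mod 11).
  S_0 = Σ v_i r_i = 10·9 + 6·7 + 6·3 + 2·0 + 9·0 = 150 ≡ 7.
  S_1 = Σ v_i α_i r_i = 10·9·9 + 6·3·7 + 6·2·3 + 2·10·0 + 9·4·0 = 972 ≡ 4.
  α_i^2 mod 11 = [4, 9, 4, 1, 5].
  S_2 = Σ v_i α_i^2 r_i = 10·4·9 + 6·9·7 + 6·4·3 + 2·1·0 + 9·5·0 = 810 ≡ 7.
  S = (7, 4, 7) ≠ 0, so r is not a codeword (an error is present).
Step 3: locate the error. For a single error e at position i, S_ℓ = v_i·e·α_i^ℓ, so α_err = S_1/S_0.
  S_0^{−1} = 7^{−1} = 8 (mod 11), so α_err = 4·8 = 32 ≡ 10 = α_4. Error position i = 4.
  Consistency check: S_2/S_1 = 7·3 = 21 ≡ 10 = α_err ✓ (single-error assumption holds).
Step 4: error magnitude e = S_0/v_4 = S_0·∏_{j≠4}(α_4 − α_j) = 7·6 = 42 ≡ 9 (mod 11).
Step 5: correct position 4: c_4 = r_4 − e = 0 − 9 ≡ 2 (mod 11). Hence c = [9, 7, 3, 2, 0].
  Check: interpolating c through the α_i gives m(x) = 6 + 4·x (degree < 2) with m(α_i) = c_i for every i, so c is indeed a codeword.


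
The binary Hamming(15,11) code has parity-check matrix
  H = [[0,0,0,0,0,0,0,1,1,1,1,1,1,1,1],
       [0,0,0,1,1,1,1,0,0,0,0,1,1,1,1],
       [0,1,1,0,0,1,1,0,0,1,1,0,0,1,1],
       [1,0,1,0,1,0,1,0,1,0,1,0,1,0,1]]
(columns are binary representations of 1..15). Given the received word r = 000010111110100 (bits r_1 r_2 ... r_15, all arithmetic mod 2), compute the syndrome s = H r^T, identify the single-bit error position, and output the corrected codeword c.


s = (1, 1, 1, 1)^T, error position = 15, corrected codeword c = 000010111110101

Compute s = H r^T mod 2 one row at a time:
  s_1 = 1 + 1 + 1 + 1 + 0 + 1 + 0 + 0 = 5 ≡ 1 (mod 2).
  s_2 = 0 + 1 + 0 + 1 + 0 + 1 + 0 + 0 = 3 ≡ 1 (mod 2).
  s_3 = 0 + 0 + 0 + 1 + 1 + 1 + 0 + 0 = 3 ≡ 1 (mod 2).
  s_4 = 0 + 0 + 1 + 1 + 1 + 1 + 1 + 0 = 5 ≡ 1 (mod 2).
s = (1, 1, 1, 1)^T — this equals column 15 of H (binary 1111), so error is at position 15.
Correct: flip bit 15 of r = 000010111110100 to get c = 000010111110101.


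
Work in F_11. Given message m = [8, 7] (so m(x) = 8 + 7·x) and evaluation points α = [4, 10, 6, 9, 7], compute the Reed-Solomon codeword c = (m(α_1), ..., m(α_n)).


c = [3, 1, 6, 5, 2]

Message polynomial: m(x) = 8 + 7·x (mod 11).
For each evaluation point α_i, compute m(α_i) mod 11:
  α_1 = 4: Horner steps 7 → 3, so m(4) = 3.
  α_2 = 10: Horner steps 7 → 1, so m(10) = 1.
  α_3 = 6: Horner steps 7 → 6, so m(6) = 6.
  α_4 = 9: Horner steps 7 → 5, so m(9) = 5.
  α_5 = 7: Horner steps 7 → 2, so m(7) = 2.
Codeword c = [3, 1, 6, 5, 2] ∈ F_11^5.


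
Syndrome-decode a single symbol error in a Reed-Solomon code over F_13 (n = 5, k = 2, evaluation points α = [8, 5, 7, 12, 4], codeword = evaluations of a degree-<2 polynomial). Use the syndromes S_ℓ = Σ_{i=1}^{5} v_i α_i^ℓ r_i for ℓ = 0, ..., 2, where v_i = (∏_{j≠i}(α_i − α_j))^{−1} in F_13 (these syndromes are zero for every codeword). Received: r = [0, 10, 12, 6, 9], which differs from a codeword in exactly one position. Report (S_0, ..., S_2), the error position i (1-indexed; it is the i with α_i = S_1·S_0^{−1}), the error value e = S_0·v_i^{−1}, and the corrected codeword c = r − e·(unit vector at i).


S = (1, 12, 1), error at position 4, error magnitude e = 2, c = [0, 10, 12, 4, 9].

Step 1: column multipliers v_i = (∏_{j≠i}(α_i − α_j))^{−1} mod 13.
  i = 1 (α = 8): (8−5)(8−7)(8−12)(8−4) = 3·1·(−4)·4 = −48 ≡ 4, so v_1 = 4^{−1} = 10 (mod 13).
  i = 2 (α = 5): (5−8)(5−7)(5−12)(5−4) = (−3)·(−2)·(−7)·1 = −42 ≡ 10, so v_2 = 10^{−1} = 4 (mod 13).
  i = 3 (α = 7): (7−8)(7−5)(7−12)(7−4) = (−1)·2·(−5)·3 = 30 ≡ 4, so v_3 = 4^{−1} = 10 (mod 13).
  i = 4 (α = 12): (12−8)(12−5)(12−7)(12−4) = 4·7·5·8 = 1120 ≡ 2, so v_4 = 2^{−1} = 7 (mod 13).
  i = 5 (α = 4): (4−8)(4−5)(4−7)(4−12) = (−4)·(−1)·(−3)·(−8) = 96 ≡ 5, so v_5 = 5^{−1} = 8 (mod 13).
  v = [10, 4, 10, 7, 8].
Step 2: syndromes of r = [0, 10, 12, 6, 9] (all sums mod 13).
  S_0 = Σ v_i r_i = 10·0 + 4·10 + 10·12 + 7·6 + 8·9 = 274 ≡ 1.
  S_1 = Σ v_i α_i r_i = 10·8·0 + 4·5·10 + 10·7·12 + 7·12·6 + 8·4·9 = 1832 ≡ 12.
  α_i^2 mod 13 = [12, 12, 10, 1, 3].
  S_2 = Σ v_i α_i^2 r_i = 10·12·0 + 4·12·10 + 10·10·12 + 7·1·6 + 8·3·9 = 1938 ≡ 1.
  S = (1, 12, 1) ≠ 0, so r is not a codeword (an error is present).
Step 3: locate the error. For a single error e at position i, S_ℓ = v_i·e·α_i^ℓ, so α_err = S_1/S_0.
  S_0^{−1} = 1^{−1} = 1 (mod 13), so α_err = 12·1 = 12 ≡ 12 = α_4. Error position i = 4.
  Consistency check: S_2/S_1 = 1·12 = 12 ≡ 12 = α_err ✓ (single-error assumption holds).
Step 4: error magnitude e = S_0/v_4 = S_0·∏_{j≠4}(α_4 − α_j) = 1·2 = 2 ≡ 2 (mod 13).
Step 5: correct position 4: c_4 = r_4 − e = 6 − 2 ≡ 4 (mod 13). Hence c = [0, 10, 12, 4, 9].
  Check: interpolating c through the α_i gives m(x) = 5 + 1·x (degree < 2) with m(α_i) = c_i for every i, so c is indeed a codeword.


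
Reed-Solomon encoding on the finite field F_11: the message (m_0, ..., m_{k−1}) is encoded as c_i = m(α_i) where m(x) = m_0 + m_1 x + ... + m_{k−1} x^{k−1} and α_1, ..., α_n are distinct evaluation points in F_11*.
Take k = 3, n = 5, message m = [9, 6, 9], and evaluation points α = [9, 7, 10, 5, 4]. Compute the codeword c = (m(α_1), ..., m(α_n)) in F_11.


c = [0, 8, 1, 0, 1]

Message polynomial: m(x) = 9 + 6·x + 9·x^2 (mod 11).
For each evaluation point α_i, compute m(α_i) mod 11:
  α_1 = 9: Horner steps 9 → 10 → 0, so m(9) = 0.
  α_2 = 7: Horner steps 9 → 3 → 8, so m(7) = 8.
  α_3 = 10: Horner steps 9 → 8 → 1, so m(10) = 1.
  α_4 = 5: Horner steps 9 → 7 → 0, so m(5) = 0.
  α_5 = 4: Horner steps 9 → 9 → 1, so m(4) = 1.
Codeword c = [0, 8, 1, 0, 1] ∈ F_11^5.


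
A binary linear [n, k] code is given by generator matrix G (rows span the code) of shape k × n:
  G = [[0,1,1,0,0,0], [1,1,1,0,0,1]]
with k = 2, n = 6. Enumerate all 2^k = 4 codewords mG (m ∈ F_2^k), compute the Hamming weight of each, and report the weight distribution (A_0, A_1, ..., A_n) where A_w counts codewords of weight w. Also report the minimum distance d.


Weight distribution: A_0 = 1, A_2 = 2, A_4 = 1. Minimum distance d = 2.

Enumerate all 2^2 = 4 messages m ∈ F_2^2.
For each, compute codeword c = mG in F_2^6, then tally its weight.
  m = 00 → c = 000000, weight = 0.
  m = 10 → c = 011000, weight = 2.
  m = 01 → c = 111001, weight = 4.
  m = 11 → c = 100001, weight = 2.
Tally weights:
  weight 0: 1 codewords.
  weight 2: 2 codewords.
  weight 4: 1 codewords.
Minimum distance d = smallest w > 0 with A_w > 0 = 2.
Sanity: Σ A_w = 4 = 2^2 = 4 ✓.


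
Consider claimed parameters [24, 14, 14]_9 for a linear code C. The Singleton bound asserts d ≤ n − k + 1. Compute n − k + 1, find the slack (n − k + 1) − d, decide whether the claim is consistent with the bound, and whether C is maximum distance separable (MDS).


Singleton RHS = n − k + 1 = 11, slack = -3, bound violated (no such code; not MDS).

Singleton bound: d ≤ n − k + 1.
Here n = 24, k = 14, so n − k + 1 = 11.
Given d = 14, check d ≤ 11: NO.
Slack = (n − k + 1) − d = -3.
The slack is negative: d = 14 exceeds n − k + 1 = 11 by 3, so the Singleton bound is violated and no linear [24, 14, 14]_9 code can exist. In particular it is not MDS (MDS requires d = n − k + 1 exactly).
Description: the claimed parameters are [24, 14, 14]_9; such a code would be impossible (violates the Singleton bound).


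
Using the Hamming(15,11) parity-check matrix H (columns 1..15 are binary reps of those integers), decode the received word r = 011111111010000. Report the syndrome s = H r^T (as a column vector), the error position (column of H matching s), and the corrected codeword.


s = (1, 0, 1, 1)^T, error position = 11, corrected codeword c = 011111111000000

Compute s = H r^T mod 2 one row at a time:
  s_1 = 1 + 1 + 0 + 1 + 0 + 0 + 0 + 0 = 3 ≡ 1 (mod 2).
  s_2 = 1 + 1 + 1 + 1 + 0 + 0 + 0 + 0 = 4 ≡ 0 (mod 2).
  s_3 = 1 + 1 + 1 + 1 + 0 + 1 + 0 + 0 = 5 ≡ 1 (mod 2).
  s_4 = 0 + 1 + 1 + 1 + 1 + 1 + 0 + 0 = 5 ≡ 1 (mod 2).
s = (1, 0, 1, 1)^T — this equals column 11 of H (binary 1011), so error is at position 11.
Correct: flip bit 11 of r = 011111111010000 to get c = 011111111000000.


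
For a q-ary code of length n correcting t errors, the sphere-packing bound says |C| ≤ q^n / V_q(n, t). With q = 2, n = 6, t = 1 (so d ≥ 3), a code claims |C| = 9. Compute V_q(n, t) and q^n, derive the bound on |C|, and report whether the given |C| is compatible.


V_q(n, t) = 7, q^n = 64, Hamming bound = 9, |C| = 9 ≤ bound (satisfied).

Step 1: Compute V_q(n, t) = Σ_{j=0}^1 C(n, j) (q−1)^j.
  j = 0: C(6,0)·(1)^0 = 1·1 = 1.
  j = 1: C(6,1)·(1)^1 = 6·1 = 6.
  V_q(n, t) = 1 + 6 = 7.
Step 2: q^n = 2^6 = 64.
Step 3: Hamming bound ⌊q^n / V_q(n,t)⌋ = ⌊64/7⌋ = 9.
Step 4: Compare |C| = 9 to 9: satisfied.
The claimed |C| lies at the Hamming bound (tight).


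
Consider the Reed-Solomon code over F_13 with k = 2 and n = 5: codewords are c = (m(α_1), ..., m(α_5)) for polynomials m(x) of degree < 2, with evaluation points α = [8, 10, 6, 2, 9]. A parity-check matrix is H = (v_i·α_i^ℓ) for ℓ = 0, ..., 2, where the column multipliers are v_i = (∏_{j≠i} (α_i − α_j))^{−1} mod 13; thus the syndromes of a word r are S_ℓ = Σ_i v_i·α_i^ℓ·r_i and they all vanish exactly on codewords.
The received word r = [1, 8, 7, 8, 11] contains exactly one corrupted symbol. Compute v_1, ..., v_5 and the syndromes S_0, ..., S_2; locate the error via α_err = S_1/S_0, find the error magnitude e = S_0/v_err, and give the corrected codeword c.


S = (3, 6, 12), error at position 4, error magnitude e = 2, c = [1, 8, 7, 6, 11].

Step 1: column multipliers v_i = (∏_{j≠i}(α_i − α_j))^{−1} mod 13.
  i = 1 (α = 8): (8−10)(8−6)(8−2)(8−9) = (−2)·2·6·(−1) = 24 ≡ 11, so v_1 = 11^{−1} = 6 (mod 13).
  i = 2 (α = 10): (10−8)(10−6)(10−2)(10−9) = 2·4·8·1 = 64 ≡ 12, so v_2 = 12^{−1} = 12 (mod 13).
  i = 3 (α = 6): (6−8)(6−10)(6−2)(6−9) = (−2)·(−4)·4·(−3) = −96 ≡ 8, so v_3 = 8^{−1} = 5 (mod 13).
  i = 4 (α = 2): (2−8)(2−10)(2−6)(2−9) = (−6)·(−8)·(−4)·(−7) = 1344 ≡ 5, so v_4 = 5^{−1} = 8 (mod 13).
  i = 5 (α = 9): (9−8)(9−10)(9−6)(9−2) = 1·(−1)·3·7 = −21 ≡ 5, so v_5 = 5^{−1} = 8 (mod 13).
  v = [6, 12, 5, 8, 8].
Step 2: syndromes of r = [1, 8, 7, 8, 11] (all sums mod 13).
  S_0 = Σ v_i r_i = 6·1 + 12·8 + 5·7 + 8·8 + 8·11 = 289 ≡ 3.
  S_1 = Σ v_i α_i r_i = 6·8·1 + 12·10·8 + 5·6·7 + 8·2·8 + 8·9·11 = 2138 ≡ 6.
  α_i^2 mod 13 = [12, 9, 10, 4, 3].
  S_2 = Σ v_i α_i^2 r_i = 6·12·1 + 12·9·8 + 5·10·7 + 8·4·8 + 8·3·11 = 1806 ≡ 12.
  S = (3, 6, 12) ≠ 0, so r is not a codeword (an error is present).
Step 3: locate the error. For a single error e at position i, S_ℓ = v_i·e·α_i^ℓ, so α_err = S_1/S_0.
  S_0^{−1} = 3^{−1} = 9 (mod 13), so α_err = 6·9 = 54 ≡ 2 = α_4. Error position i = 4.
  Consistency check: S_2/S_1 = 12·11 = 132 ≡ 2 = α_err ✓ (single-error assumption holds).
Step 4: error magnitude e = S_0/v_4 = S_0·∏_{j≠4}(α_4 − α_j) = 3·5 = 15 ≡ 2 (mod 13).
Step 5: correct position 4: c_4 = r_4 − e = 8 − 2 ≡ 6 (mod 13). Hence c = [1, 8, 7, 6, 11].
  Check: interpolating c through the α_i gives m(x) = 12 + 10·x (degree < 2) with m(α_i) = c_i for every i, so c is indeed a codeword.


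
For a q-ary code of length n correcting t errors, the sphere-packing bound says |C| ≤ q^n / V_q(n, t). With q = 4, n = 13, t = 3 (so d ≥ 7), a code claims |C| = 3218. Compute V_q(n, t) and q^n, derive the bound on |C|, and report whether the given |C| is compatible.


V_q(n, t) = 8464, q^n = 67108864, Hamming bound = 7928, |C| = 3218 ≤ bound (satisfied).

Step 1: Compute V_q(n, t) = Σ_{j=0}^3 C(n, j) (q−1)^j.
  j = 0: C(13,0)·(3)^0 = 1·1 = 1.
  j = 1: C(13,1)·(3)^1 = 13·3 = 39.
  j = 2: C(13,2)·(3)^2 = 78·9 = 702.
  j = 3: C(13,3)·(3)^3 = 286·27 = 7722.
  V_q(n, t) = 1 + 39 + 702 + 7722 = 8464.
Step 2: q^n = 4^13 = 67108864.
Step 3: Hamming bound ⌊q^n / V_q(n,t)⌋ = ⌊67108864/8464⌋ = 7928.
Step 4: Compare |C| = 3218 to 7928: satisfied.
The claimed |C| lies below the Hamming bound.


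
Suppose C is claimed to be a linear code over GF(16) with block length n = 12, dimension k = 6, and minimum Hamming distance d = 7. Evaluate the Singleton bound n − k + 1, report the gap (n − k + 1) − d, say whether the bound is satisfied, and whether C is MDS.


Singleton RHS = n − k + 1 = 7, slack = 0, bound satisfied, MDS.

Singleton bound: d ≤ n − k + 1.
Here n = 12, k = 6, so n − k + 1 = 7.
Given d = 7, check d ≤ 7: YES.
Slack = (n − k + 1) − d = 0.
The code is MDS (slack = 0).
Description: the claimed parameters are [12, 6, 7]_16; such a code would be MDS (meets Singleton bound).


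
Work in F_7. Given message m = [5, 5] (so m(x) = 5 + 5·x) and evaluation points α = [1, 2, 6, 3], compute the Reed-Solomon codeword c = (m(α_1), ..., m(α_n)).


c = [3, 1, 0, 6]

Message polynomial: m(x) = 5 + 5·x (mod 7).
For each evaluation point α_i, compute m(α_i) mod 7:
  α_1 = 1: Horner steps 5 → 3, so m(1) = 3.
  α_2 = 2: Horner steps 5 → 1, so m(2) = 1.
  α_3 = 6: Horner steps 5 → 0, so m(6) = 0.
  α_4 = 3: Horner steps 5 → 6, so m(3) = 6.
Codeword c = [3, 1, 0, 6] ∈ F_7^4.


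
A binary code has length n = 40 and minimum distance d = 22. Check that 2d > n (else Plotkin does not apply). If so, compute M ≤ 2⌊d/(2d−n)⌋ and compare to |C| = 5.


Plotkin bound M ≤ 10; given |C| = 5 ≤ bound (satisfied).

Check applicability: 2d = 44, n = 40.
2d − n = 4 > 0, so Plotkin applies.
Compute d/(2d−n) = 22/4 ≈ 5.5000.
⌊d/(2d−n)⌋ = 5.
Plotkin bound: M ≤ 2·5 = 10.
Given |C| = 5, check: satisfied.
This |C| is below the Plotkin bound.


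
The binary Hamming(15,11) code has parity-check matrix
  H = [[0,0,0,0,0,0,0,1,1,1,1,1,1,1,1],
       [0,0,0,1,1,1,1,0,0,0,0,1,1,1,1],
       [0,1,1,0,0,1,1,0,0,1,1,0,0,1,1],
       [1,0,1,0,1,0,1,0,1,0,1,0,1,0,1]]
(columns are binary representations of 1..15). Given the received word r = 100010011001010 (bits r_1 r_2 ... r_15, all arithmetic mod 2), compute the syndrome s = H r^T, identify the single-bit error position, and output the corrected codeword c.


s = (0, 1, 1, 1)^T, error position = 7, corrected codeword c = 100010111001010

Compute s = H r^T mod 2 one row at a time:
  s_1 = 1 + 1 + 0 + 0 + 1 + 0 + 1 + 0 = 4 ≡ 0 (mod 2).
  s_2 = 0 + 1 + 0 + 0 + 1 + 0 + 1 + 0 = 3 ≡ 1 (mod 2).
  s_3 = 0 + 0 + 0 + 0 + 0 + 0 + 1 + 0 = 1 ≡ 1 (mod 2).
  s_4 = 1 + 0 + 1 + 0 + 1 + 0 + 0 + 0 = 3 ≡ 1 (mod 2).
s = (0, 1, 1, 1)^T — this equals column 7 of H (binary 0111), so error is at position 7.
Correct: flip bit 7 of r = 100010011001010 to get c = 100010111001010.


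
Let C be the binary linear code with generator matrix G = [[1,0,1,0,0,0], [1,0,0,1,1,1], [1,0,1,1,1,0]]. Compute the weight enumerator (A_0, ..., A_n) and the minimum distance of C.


Weight distribution: A_0 = 1, A_2 = 4, A_4 = 3. Minimum distance d = 2.

Enumerate all 2^3 = 8 messages m ∈ F_2^3.
For each, compute codeword c = mG in F_2^6, then tally its weight.
  m = 000 → c = 000000, weight = 0.
  m = 100 → c = 101000, weight = 2.
  m = 010 → c = 100111, weight = 4.
  m = 110 → c = 001111, weight = 4.
  m = 001 → c = 101110, weight = 4.
  m = 101 → c = 000110, weight = 2.
  m = 011 → c = 001001, weight = 2.
  m = 111 → c = 100001, weight = 2.
Tally weights:
  weight 0: 1 codewords.
  weight 2: 4 codewords.
  weight 4: 3 codewords.
Minimum distance d = smallest w > 0 with A_w > 0 = 2.
Sanity: Σ A_w = 8 = 2^3 = 8 ✓.


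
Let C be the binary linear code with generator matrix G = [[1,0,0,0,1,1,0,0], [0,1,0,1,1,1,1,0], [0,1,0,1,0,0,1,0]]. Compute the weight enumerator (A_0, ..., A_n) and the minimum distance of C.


Weight distribution: A_0 = 1, A_1 = 1, A_2 = 1, A_3 = 2, A_4 = 1, A_5 = 1, A_6 = 1. Minimum distance d = 1.

Enumerate all 2^3 = 8 messages m ∈ F_2^3.
For each, compute codeword c = mG in F_2^8, then tally its weight.
  m = 000 → c = 00000000, weight = 0.
  m = 100 → c = 10001100, weight = 3.
  m = 010 → c = 01011110, weight = 5.
  m = 110 → c = 11010010, weight = 4.
  m = 001 → c = 01010010, weight = 3.
  m = 101 → c = 11011110, weight = 6.
  m = 011 → c = 00001100, weight = 2.
  m = 111 → c = 10000000, weight = 1.
Tally weights:
  weight 0: 1 codewords.
  weight 1: 1 codewords.
  weight 2: 1 codewords.
  weight 3: 2 codewords.
  weight 4: 1 codewords.
  weight 5: 1 codewords.
  weight 6: 1 codewords.
Minimum distance d = smallest w > 0 with A_w > 0 = 1.
Sanity: Σ A_w = 8 = 2^3 = 8 ✓.


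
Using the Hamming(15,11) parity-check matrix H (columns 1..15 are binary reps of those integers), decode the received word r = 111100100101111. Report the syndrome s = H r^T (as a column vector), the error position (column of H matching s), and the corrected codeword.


s = (1, 0, 0, 1)^T, error position = 9, corrected codeword c = 111100101101111

Compute s = H r^T mod 2 one row at a time:
  s_1 = 0 + 0 + 1 + 0 + 1 + 1 + 1 + 1 = 5 ≡ 1 (mod 2).
  s_2 = 1 + 0 + 0 + 1 + 1 + 1 + 1 + 1 = 6 ≡ 0 (mod 2).
  s_3 = 1 + 1 + 0 + 1 + 1 + 0 + 1 + 1 = 6 ≡ 0 (mod 2).
  s_4 = 1 + 1 + 0 + 1 + 0 + 0 + 1 + 1 = 5 ≡ 1 (mod 2).
s = (1, 0, 0, 1)^T — this equals column 9 of H (binary 1001), so error is at position 9.
Correct: flip bit 9 of r = 111100100101111 to get c = 111100101101111.


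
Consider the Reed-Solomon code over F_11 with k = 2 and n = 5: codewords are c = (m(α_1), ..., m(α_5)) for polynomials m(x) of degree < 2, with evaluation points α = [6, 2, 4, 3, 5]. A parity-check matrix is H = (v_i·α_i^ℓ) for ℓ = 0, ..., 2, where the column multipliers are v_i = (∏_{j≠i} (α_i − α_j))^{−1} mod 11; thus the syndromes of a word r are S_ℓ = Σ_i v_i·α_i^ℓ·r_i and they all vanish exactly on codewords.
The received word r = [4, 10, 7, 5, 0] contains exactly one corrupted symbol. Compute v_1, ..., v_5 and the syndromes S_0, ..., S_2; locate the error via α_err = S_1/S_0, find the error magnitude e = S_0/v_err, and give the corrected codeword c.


S = (7, 10, 8), error at position 4, error magnitude e = 2, c = [4, 10, 7, 3, 0].

Step 1: column multipliers v_i = (∏_{j≠i}(α_i − α_j))^{−1} mod 11.
  i = 1 (α = 6): (6−2)(6−4)(6−3)(6−5) = 4·2·3·1 = 24 ≡ 2, so v_1 = 2^{−1} = 6 (mod 11).
  i = 2 (α = 2): (2−6)(2−4)(2−3)(2−5) = (−4)·(−2)·(−1)·(−3) = 24 ≡ 2, so v_2 = 2^{−1} = 6 (mod 11).
  i = 3 (α = 4): (4−6)(4−2)(4−3)(4−5) = (−2)·2·1·(−1) = 4 ≡ 4, so v_3 = 4^{−1} = 3 (mod 11).
  i = 4 (α = 3): (3−6)(3−2)(3−4)(3−5) = (−3)·1·(−1)·(−2) = −6 ≡ 5, so v_4 = 5^{−1} = 9 (mod 11).
  i = 5 (α = 5): (5−6)(5−2)(5−4)(5−3) = (−1)·3·1·2 = −6 ≡ 5, so v_5 = 5^{−1} = 9 (mod 11).
  v = [6, 6, 3, 9, 9].
Step 2: syndromes of r = [4, 10, 7, 5, 0] (all sums mod 11).
  S_0 = Σ v_i r_i = 6·4 + 6·10 + 3·7 + 9·5 + 9·0 = 150 ≡ 7.
  S_1 = Σ v_i α_i r_i = 6·6·4 + 6·2·10 + 3·4·7 + 9·3·5 + 9·5·0 = 483 ≡ 10.
  α_i^2 mod 11 = [3, 4, 5, 9, 3].
  S_2 = Σ v_i α_i^2 r_i = 6·3·4 + 6·4·10 + 3·5·7 + 9·9·5 + 9·3·0 = 822 ≡ 8.
  S = (7, 10, 8) ≠ 0, so r is not a codeword (an error is present).
Step 3: locate the error. For a single error e at position i, S_ℓ = v_i·e·α_i^ℓ, so α_err = S_1/S_0.
  S_0^{−1} = 7^{−1} = 8 (mod 11), so α_err = 10·8 = 80 ≡ 3 = α_4. Error position i = 4.
  Consistency check: S_2/S_1 = 8·10 = 80 ≡ 3 = α_err ✓ (single-error assumption holds).
Step 4: error magnitude e = S_0/v_4 = S_0·∏_{j≠4}(α_4 − α_j) = 7·5 = 35 ≡ 2 (mod 11).
Step 5: correct position 4: c_4 = r_4 − e = 5 − 2 ≡ 3 (mod 11). Hence c = [4, 10, 7, 3, 0].
  Check: interpolating c through the α_i gives m(x) = 2 + 4·x (degree < 2) with m(α_i) = c_i for every i, so c is indeed a codeword.


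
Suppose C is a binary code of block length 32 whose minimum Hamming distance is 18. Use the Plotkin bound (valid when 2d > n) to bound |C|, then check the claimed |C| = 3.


Plotkin bound M ≤ 8; given |C| = 3 ≤ bound (satisfied).

Check applicability: 2d = 36, n = 32.
2d − n = 4 > 0, so Plotkin applies.
Compute d/(2d−n) = 18/4 ≈ 4.5000.
⌊d/(2d−n)⌋ = 4.
Plotkin bound: M ≤ 2·4 = 8.
Given |C| = 3, check: satisfied.
This |C| is below the Plotkin bound.


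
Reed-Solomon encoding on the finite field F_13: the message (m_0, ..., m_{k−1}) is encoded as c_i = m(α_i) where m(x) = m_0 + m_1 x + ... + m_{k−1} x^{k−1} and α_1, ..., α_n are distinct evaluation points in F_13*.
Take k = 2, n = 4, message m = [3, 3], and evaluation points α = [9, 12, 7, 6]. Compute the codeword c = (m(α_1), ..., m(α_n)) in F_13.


c = [4, 0, 11, 8]

Message polynomial: m(x) = 3 + 3·x (mod 13).
For each evaluation point α_i, compute m(α_i) mod 13:
  α_1 = 9: Horner steps 3 → 4, so m(9) = 4.
  α_2 = 12: Horner steps 3 → 0, so m(12) = 0.
  α_3 = 7: Horner steps 3 → 11, so m(7) = 11.
  α_4 = 6: Horner steps 3 → 8, so m(6) = 8.
Codeword c = [4, 0, 11, 8] ∈ F_13^4.


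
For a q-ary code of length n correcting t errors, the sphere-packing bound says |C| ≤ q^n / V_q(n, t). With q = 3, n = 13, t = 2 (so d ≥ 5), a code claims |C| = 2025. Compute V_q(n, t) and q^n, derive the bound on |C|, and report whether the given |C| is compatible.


V_q(n, t) = 339, q^n = 1594323, Hamming bound = 4703, |C| = 2025 ≤ bound (satisfied).

Step 1: Compute V_q(n, t) = Σ_{j=0}^2 C(n, j) (q−1)^j.
  j = 0: C(13,0)·(2)^0 = 1·1 = 1.
  j = 1: C(13,1)·(2)^1 = 13·2 = 26.
  j = 2: C(13,2)·(2)^2 = 78·4 = 312.
  V_q(n, t) = 1 + 26 + 312 = 339.
Step 2: q^n = 3^13 = 1594323.
Step 3: Hamming bound ⌊q^n / V_q(n,t)⌋ = ⌊1594323/339⌋ = 4703.
Step 4: Compare |C| = 2025 to 4703: satisfied.
The claimed |C| lies below the Hamming bound.


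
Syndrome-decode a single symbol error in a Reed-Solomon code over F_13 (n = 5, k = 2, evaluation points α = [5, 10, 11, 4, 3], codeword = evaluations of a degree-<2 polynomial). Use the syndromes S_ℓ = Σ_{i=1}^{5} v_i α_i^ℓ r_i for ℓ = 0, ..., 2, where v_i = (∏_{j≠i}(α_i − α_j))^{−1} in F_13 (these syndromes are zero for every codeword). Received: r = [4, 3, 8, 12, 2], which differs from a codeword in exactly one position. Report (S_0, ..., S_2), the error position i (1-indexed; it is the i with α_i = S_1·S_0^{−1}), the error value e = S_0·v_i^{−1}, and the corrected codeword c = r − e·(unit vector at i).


S = (1, 3, 9), error at position 5, error magnitude e = 8, c = [4, 3, 8, 12, 7].

Step 1: column multipliers v_i = (∏_{j≠i}(α_i − α_j))^{−1} mod 13.
  i = 1 (α = 5): (5−10)(5−11)(5−4)(5−3) = (−5)·(−6)·1·2 = 60 ≡ 8, so v_1 = 8^{−1} = 5 (mod 13).
  i = 2 (α = 10): (10−5)(10−11)(10−4)(10−3) = 5·(−1)·6·7 = −210 ≡ 11, so v_2 = 11^{−1} = 6 (mod 13).
  i = 3 (α = 11): (11−5)(11−10)(11−4)(11−3) = 6·1·7·8 = 336 ≡ 11, so v_3 = 11^{−1} = 6 (mod 13).
  i = 4 (α = 4): (4−5)(4−10)(4−11)(4−3) = (−1)·(−6)·(−7)·1 = −42 ≡ 10, so v_4 = 10^{−1} = 4 (mod 13).
  i = 5 (α = 3): (3−5)(3−10)(3−11)(3−4) = (−2)·(−7)·(−8)·(−1) = 112 ≡ 8, so v_5 = 8^{−1} = 5 (mod 13).
  v = [5, 6, 6, 4, 5].
Step 2: syndromes of r = [4, 3, 8, 12, 2] (all sums mod 13).
  S_0 = Σ v_i r_i = 5·4 + 6·3 + 6·8 + 4·12 + 5·2 = 144 ≡ 1.
  S_1 = Σ v_i α_i r_i = 5·5·4 + 6·10·3 + 6·11·8 + 4·4·12 + 5·3·2 = 1030 ≡ 3.
  α_i^2 mod 13 = [12, 9, 4, 3, 9].
  S_2 = Σ v_i α_i^2 r_i = 5·12·4 + 6·9·3 + 6·4·8 + 4·3·12 + 5·9·2 = 828 ≡ 9.
  S = (1, 3, 9) ≠ 0, so r is not a codeword (an error is present).
Step 3: locate the error. For a single error e at position i, S_ℓ = v_i·e·α_i^ℓ, so α_err = S_1/S_0.
  S_0^{−1} = 1^{−1} = 1 (mod 13), so α_err = 3·1 = 3 ≡ 3 = α_5. Error position i = 5.
  Consistency check: S_2/S_1 = 9·9 = 81 ≡ 3 = α_err ✓ (single-error assumption holds).
Step 4: error magnitude e = S_0/v_5 = S_0·∏_{j≠5}(α_5 − α_j) = 1·8 = 8 ≡ 8 (mod 13).
Step 5: correct position 5: c_5 = r_5 − e = 2 − 8 ≡ 7 (mod 13). Hence c = [4, 3, 8, 12, 7].
  Check: interpolating c through the α_i gives m(x) = 5 + 5·x (degree < 2) with m(α_i) = c_i for every i, so c is indeed a codeword.


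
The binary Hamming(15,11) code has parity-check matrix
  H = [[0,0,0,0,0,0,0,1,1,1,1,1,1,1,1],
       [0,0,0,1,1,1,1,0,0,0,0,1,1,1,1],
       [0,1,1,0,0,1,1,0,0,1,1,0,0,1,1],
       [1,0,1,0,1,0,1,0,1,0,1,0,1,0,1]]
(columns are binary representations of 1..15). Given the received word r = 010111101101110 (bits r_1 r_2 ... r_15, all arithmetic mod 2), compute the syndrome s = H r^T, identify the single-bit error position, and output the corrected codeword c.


s = (1, 1, 1, 0)^T, error position = 14, corrected codeword c = 010111101101100

Compute s = H r^T mod 2 one row at a time:
  s_1 = 0 + 1 + 1 + 0 + 1 + 1 + 1 + 0 = 5 ≡ 1 (mod 2).
  s_2 = 1 + 1 + 1 + 1 + 1 + 1 + 1 + 0 = 7 ≡ 1 (mod 2).
  s_3 = 1 + 0 + 1 + 1 + 1 + 0 + 1 + 0 = 5 ≡ 1 (mod 2).
  s_4 = 0 + 0 + 1 + 1 + 1 + 0 + 1 + 0 = 4 ≡ 0 (mod 2).
s = (1, 1, 1, 0)^T — this equals column 14 of H (binary 1110), so error is at position 14.
Correct: flip bit 14 of r = 010111101101110 to get c = 010111101101100.


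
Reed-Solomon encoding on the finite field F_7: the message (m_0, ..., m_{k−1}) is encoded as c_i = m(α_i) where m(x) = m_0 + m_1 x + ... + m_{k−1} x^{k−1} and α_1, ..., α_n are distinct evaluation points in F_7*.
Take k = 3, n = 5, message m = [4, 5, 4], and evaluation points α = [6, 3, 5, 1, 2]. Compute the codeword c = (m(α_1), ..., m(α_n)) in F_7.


c = [3, 6, 3, 6, 2]

Message polynomial: m(x) = 4 + 5·x + 4·x^2 (mod 7).
For each evaluation point α_i, compute m(α_i) mod 7:
  α_1 = 6: Horner steps 4 → 1 → 3, so m(6) = 3.
  α_2 = 3: Horner steps 4 → 3 → 6, so m(3) = 6.
  α_3 = 5: Horner steps 4 → 4 → 3, so m(5) = 3.
  α_4 = 1: Horner steps 4 → 2 → 6, so m(1) = 6.
  α_5 = 2: Horner steps 4 → 6 → 2, so m(2) = 2.
Codeword c = [3, 6, 3, 6, 2] ∈ F_7^5.


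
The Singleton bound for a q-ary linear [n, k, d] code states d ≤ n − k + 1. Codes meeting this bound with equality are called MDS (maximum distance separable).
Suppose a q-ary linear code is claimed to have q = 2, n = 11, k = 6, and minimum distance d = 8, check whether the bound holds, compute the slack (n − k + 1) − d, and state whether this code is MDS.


Singleton RHS = n − k + 1 = 6, slack = -2, bound violated (no such code; not MDS).

Singleton bound: d ≤ n − k + 1.
Here n = 11, k = 6, so n − k + 1 = 6.
Given d = 8, check d ≤ 6: NO.
Slack = (n − k + 1) − d = -2.
The slack is negative: d = 8 exceeds n − k + 1 = 6 by 2, so the Singleton bound is violated and no linear [11, 6, 8]_2 code can exist. In particular it is not MDS (MDS requires d = n − k + 1 exactly).
Description: the claimed parameters are [11, 6, 8]_2; such a code would be impossible (violates the Singleton bound).


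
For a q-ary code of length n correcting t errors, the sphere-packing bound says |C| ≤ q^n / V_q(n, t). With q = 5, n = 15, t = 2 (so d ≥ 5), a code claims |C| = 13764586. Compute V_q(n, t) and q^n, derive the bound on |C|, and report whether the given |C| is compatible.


V_q(n, t) = 1741, q^n = 30517578125, Hamming bound = 17528764, |C| = 13764586 ≤ bound (satisfied).

Step 1: Compute V_q(n, t) = Σ_{j=0}^2 C(n, j) (q−1)^j.
  j = 0: C(15,0)·(4)^0 = 1·1 = 1.
  j = 1: C(15,1)·(4)^1 = 15·4 = 60.
  j = 2: C(15,2)·(4)^2 = 105·16 = 1680.
  V_q(n, t) = 1 + 60 + 1680 = 1741.
Step 2: q^n = 5^15 = 30517578125.
Step 3: Hamming bound ⌊q^n / V_q(n,t)⌋ = ⌊30517578125/1741⌋ = 17528764.
Step 4: Compare |C| = 13764586 to 17528764: satisfied.
The claimed |C| lies below the Hamming bound.


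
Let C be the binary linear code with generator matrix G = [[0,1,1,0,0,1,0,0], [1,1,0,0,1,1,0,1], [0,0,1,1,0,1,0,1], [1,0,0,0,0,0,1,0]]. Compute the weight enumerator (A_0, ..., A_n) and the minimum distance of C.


Weight distribution: A_0 = 1, A_2 = 1, A_3 = 2, A_4 = 5, A_5 = 6, A_6 = 1. Minimum distance d = 2.

Enumerate all 2^4 = 16 messages m ∈ F_2^4.
For each, compute codeword c = mG in F_2^8, then tally its weight.
  m = 0000 → c = 00000000, weight = 0.
  m = 1000 → c = 01100100, weight = 3.
  m = 0100 → c = 11001101, weight = 5.
  m = 1100 → c = 10101001, weight = 4.
  m = 0010 → c = 00110101, weight = 4.
  m = 1010 → c = 01010001, weight = 3.
  m = 0110 → c = 11111000, weight = 5.
  m = 1110 → c = 10011100, weight = 4.
  m = 0001 → c = 10000010, weight = 2.
  m = 1001 → c = 11100110, weight = 5.
  m = 0101 → c = 01001111, weight = 5.
  m = 1101 → c = 00101011, weight = 4.
  m = 0011 → c = 10110111, weight = 6.
  m = 1011 → c = 11010011, weight = 5.
  m = 0111 → c = 01111010, weight = 5.
  m = 1111 → c = 00011110, weight = 4.
Tally weights:
  weight 0: 1 codewords.
  weight 2: 1 codewords.
  weight 3: 2 codewords.
  weight 4: 5 codewords.
  weight 5: 6 codewords.
  weight 6: 1 codewords.
Minimum distance d = smallest w > 0 with A_w > 0 = 2.
Sanity: Σ A_w = 16 = 2^4 = 16 ✓.


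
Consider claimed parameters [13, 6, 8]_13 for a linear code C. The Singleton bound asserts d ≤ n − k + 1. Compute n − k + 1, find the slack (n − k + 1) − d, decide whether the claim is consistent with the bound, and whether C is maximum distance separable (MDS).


Singleton RHS = n − k + 1 = 8, slack = 0, bound satisfied, MDS.

Singleton bound: d ≤ n − k + 1.
Here n = 13, k = 6, so n − k + 1 = 8.
Given d = 8, check d ≤ 8: YES.
Slack = (n − k + 1) − d = 0.
The code is MDS (slack = 0).
Description: the claimed parameters are [13, 6, 8]_13; such a code would be MDS (meets Singleton bound).


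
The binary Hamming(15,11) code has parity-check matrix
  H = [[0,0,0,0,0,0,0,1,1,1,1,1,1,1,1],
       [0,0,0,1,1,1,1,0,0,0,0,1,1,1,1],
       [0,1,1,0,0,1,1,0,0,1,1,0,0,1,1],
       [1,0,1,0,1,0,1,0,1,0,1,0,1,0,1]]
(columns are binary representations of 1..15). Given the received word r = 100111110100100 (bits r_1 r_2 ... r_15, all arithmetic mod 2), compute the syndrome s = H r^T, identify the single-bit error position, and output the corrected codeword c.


s = (1, 1, 1, 0)^T, error position = 14, corrected codeword c = 100111110100110

Compute s = H r^T mod 2 one row at a time:
  s_1 = 1 + 0 + 1 + 0 + 0 + 1 + 0 + 0 = 3 ≡ 1 (mod 2).
  s_2 = 1 + 1 + 1 + 1 + 0 + 1 + 0 + 0 = 5 ≡ 1 (mod 2).
  s_3 = 0 + 0 + 1 + 1 + 1 + 0 + 0 + 0 = 3 ≡ 1 (mod 2).
  s_4 = 1 + 0 + 1 + 1 + 0 + 0 + 1 + 0 = 4 ≡ 0 (mod 2).
s = (1, 1, 1, 0)^T — this equals column 14 of H (binary 1110), so error is at position 14.
Correct: flip bit 14 of r = 100111110100100 to get c = 100111110100110.


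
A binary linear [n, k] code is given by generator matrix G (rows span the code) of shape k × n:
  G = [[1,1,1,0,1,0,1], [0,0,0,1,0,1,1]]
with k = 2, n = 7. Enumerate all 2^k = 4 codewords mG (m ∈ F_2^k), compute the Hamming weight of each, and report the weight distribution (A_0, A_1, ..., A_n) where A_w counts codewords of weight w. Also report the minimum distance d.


Weight distribution: A_0 = 1, A_3 = 1, A_5 = 1, A_6 = 1. Minimum distance d = 3.

Enumerate all 2^2 = 4 messages m ∈ F_2^2.
For each, compute codeword c = mG in F_2^7, then tally its weight.
  m = 00 → c = 0000000, weight = 0.
  m = 10 → c = 1110101, weight = 5.
  m = 01 → c = 0001011, weight = 3.
  m = 11 → c = 1111110, weight = 6.
Tally weights:
  weight 0: 1 codewords.
  weight 3: 1 codewords.
  weight 5: 1 codewords.
  weight 6: 1 codewords.
Minimum distance d = smallest w > 0 with A_w > 0 = 3.
Sanity: Σ A_w = 4 = 2^2 = 4 ✓.


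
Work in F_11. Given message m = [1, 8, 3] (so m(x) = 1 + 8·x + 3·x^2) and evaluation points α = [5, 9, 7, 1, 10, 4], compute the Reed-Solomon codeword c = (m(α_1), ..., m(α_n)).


c = [6, 8, 6, 1, 7, 4]

Message polynomial: m(x) = 1 + 8·x + 3·x^2 (mod 11).
For each evaluation point α_i, compute m(α_i) mod 11:
  α_1 = 5: Horner steps 3 → 1 → 6, so m(5) = 6.
  α_2 = 9: Horner steps 3 → 2 → 8, so m(9) = 8.
  α_3 = 7: Horner steps 3 → 7 → 6, so m(7) = 6.
  α_4 = 1: Horner steps 3 → 0 → 1, so m(1) = 1.
  α_5 = 10: Horner steps 3 → 5 → 7, so m(10) = 7.
  α_6 = 4: Horner steps 3 → 9 → 4, so m(4) = 4.
Codeword c = [6, 8, 6, 1, 7, 4] ∈ F_11^6.


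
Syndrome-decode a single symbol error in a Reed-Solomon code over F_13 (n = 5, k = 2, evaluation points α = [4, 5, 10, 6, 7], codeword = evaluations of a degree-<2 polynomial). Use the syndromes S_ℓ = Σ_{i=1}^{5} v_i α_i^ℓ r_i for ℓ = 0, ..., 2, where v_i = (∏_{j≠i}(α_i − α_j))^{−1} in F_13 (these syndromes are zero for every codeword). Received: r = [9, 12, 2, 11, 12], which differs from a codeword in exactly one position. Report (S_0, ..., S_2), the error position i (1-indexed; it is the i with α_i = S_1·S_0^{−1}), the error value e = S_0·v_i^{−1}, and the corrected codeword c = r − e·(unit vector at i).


S = (5, 12, 8), error at position 2, error magnitude e = 2, c = [9, 10, 2, 11, 12].

Step 1: column multipliers v_i = (∏_{j≠i}(α_i − α_j))^{−1} mod 13.
  i = 1 (α = 4): (4−5)(4−10)(4−6)(4−7) = (−1)·(−6)·(−2)·(−3) = 36 ≡ 10, so v_1 = 10^{−1} = 4 (mod 13).
  i = 2 (α = 5): (5−4)(5−10)(5−6)(5−7) = 1·(−5)·(−1)·(−2) = −10 ≡ 3, so v_2 = 3^{−1} = 9 (mod 13).
  i = 3 (α = 10): (10−4)(10−5)(10−6)(10−7) = 6·5·4·3 = 360 ≡ 9, so v_3 = 9^{−1} = 3 (mod 13).
  i = 4 (α = 6): (6−4)(6−5)(6−10)(6−7) = 2·1·(−4)·(−1) = 8 ≡ 8, so v_4 = 8^{−1} = 5 (mod 13).
  i = 5 (α = 7): (7−4)(7−5)(7−10)(7−6) = 3·2·(−3)·1 = −18 ≡ 8, so v_5 = 8^{−1} = 5 (mod 13).
  v = [4, 9, 3, 5, 5].
Step 2: syndromes of r = [9, 12, 2, 11, 12] (all sums mod 13).
  S_0 = Σ v_i r_i = 4·9 + 9·12 + 3·2 + 5·11 + 5·12 = 265 ≡ 5.
  S_1 = Σ v_i α_i r_i = 4·4·9 + 9·5·12 + 3·10·2 + 5·6·11 + 5·7·12 = 1494 ≡ 12.
  α_i^2 mod 13 = [3, 12, 9, 10, 10].
  S_2 = Σ v_i α_i^2 r_i = 4·3·9 + 9·12·12 + 3·9·2 + 5·10·11 + 5·10·12 = 2608 ≡ 8.
  S = (5, 12, 8) ≠ 0, so r is not a codeword (an error is present).
Step 3: locate the error. For a single error e at position i, S_ℓ = v_i·e·α_i^ℓ, so α_err = S_1/S_0.
  S_0^{−1} = 5^{−1} = 8 (mod 13), so α_err = 12·8 = 96 ≡ 5 = α_2. Error position i = 2.
  Consistency check: S_2/S_1 = 8·12 = 96 ≡ 5 = α_err ✓ (single-error assumption holds).
Step 4: error magnitude e = S_0/v_2 = S_0·∏_{j≠2}(α_2 − α_j) = 5·3 = 15 ≡ 2 (mod 13).
Step 5: correct position 2: c_2 = r_2 − e = 12 − 2 ≡ 10 (mod 13). Hence c = [9, 10, 2, 11, 12].
  Check: interpolating c through the α_i gives m(x) = 5 + 1·x (degree < 2) with m(α_i) = c_i for every i, so c is indeed a codeword.


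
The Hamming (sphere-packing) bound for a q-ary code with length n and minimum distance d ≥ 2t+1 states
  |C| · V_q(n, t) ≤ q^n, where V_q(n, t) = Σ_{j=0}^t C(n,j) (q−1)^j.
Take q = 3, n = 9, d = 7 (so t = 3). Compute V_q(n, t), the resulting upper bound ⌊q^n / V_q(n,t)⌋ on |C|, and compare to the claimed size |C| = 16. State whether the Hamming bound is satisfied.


V_q(n, t) = 835, q^n = 19683, Hamming bound = 23, |C| = 16 ≤ bound (satisfied).

Step 1: Compute V_q(n, t) = Σ_{j=0}^3 C(n, j) (q−1)^j.
  j = 0: C(9,0)·(2)^0 = 1·1 = 1.
  j = 1: C(9,1)·(2)^1 = 9·2 = 18.
  j = 2: C(9,2)·(2)^2 = 36·4 = 144.
  j = 3: C(9,3)·(2)^3 = 84·8 = 672.
  V_q(n, t) = 1 + 18 + 144 + 672 = 835.
Step 2: q^n = 3^9 = 19683.
Step 3: Hamming bound ⌊q^n / V_q(n,t)⌋ = ⌊19683/835⌋ = 23.
Step 4: Compare |C| = 16 to 23: satisfied.
The claimed |C| lies below the Hamming bound.


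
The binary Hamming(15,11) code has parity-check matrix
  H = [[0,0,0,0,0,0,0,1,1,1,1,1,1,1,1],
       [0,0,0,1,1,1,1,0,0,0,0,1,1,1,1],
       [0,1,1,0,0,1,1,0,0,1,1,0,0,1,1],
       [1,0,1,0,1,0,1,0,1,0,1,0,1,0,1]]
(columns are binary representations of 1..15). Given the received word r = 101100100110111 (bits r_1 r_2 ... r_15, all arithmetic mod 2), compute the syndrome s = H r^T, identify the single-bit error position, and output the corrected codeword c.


s = (1, 1, 0, 0)^T, error position = 12, corrected codeword c = 101100100111111

Compute s = H r^T mod 2 one row at a time:
  s_1 = 0 + 0 + 1 + 1 + 0 + 1 + 1 + 1 = 5 ≡ 1 (mod 2).
  s_2 = 1 + 0 + 0 + 1 + 0 + 1 + 1 + 1 = 5 ≡ 1 (mod 2).
  s_3 = 0 + 1 + 0 + 1 + 1 + 1 + 1 + 1 = 6 ≡ 0 (mod 2).
  s_4 = 1 + 1 + 0 + 1 + 0 + 1 + 1 + 1 = 6 ≡ 0 (mod 2).
s = (1, 1, 0, 0)^T — this equals column 12 of H (binary 1100), so error is at position 12.
Correct: flip bit 12 of r = 101100100110111 to get c = 101100100111111.


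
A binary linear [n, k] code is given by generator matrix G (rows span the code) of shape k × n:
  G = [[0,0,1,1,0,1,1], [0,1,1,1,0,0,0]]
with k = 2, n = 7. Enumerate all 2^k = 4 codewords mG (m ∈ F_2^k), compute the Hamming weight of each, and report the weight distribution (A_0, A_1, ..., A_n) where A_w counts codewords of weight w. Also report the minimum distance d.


Weight distribution: A_0 = 1, A_3 = 2, A_4 = 1. Minimum distance d = 3.

Enumerate all 2^2 = 4 messages m ∈ F_2^2.
For each, compute codeword c = mG in F_2^7, then tally its weight.
  m = 00 → c = 0000000, weight = 0.
  m = 10 → c = 0011011, weight = 4.
  m = 01 → c = 0111000, weight = 3.
  m = 11 → c = 0100011, weight = 3.
Tally weights:
  weight 0: 1 codewords.
  weight 3: 2 codewords.
  weight 4: 1 codewords.
Minimum distance d = smallest w > 0 with A_w > 0 = 3.
Sanity: Σ A_w = 4 = 2^2 = 4 ✓.
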